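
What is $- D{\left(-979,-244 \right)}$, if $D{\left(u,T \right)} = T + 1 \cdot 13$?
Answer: $231$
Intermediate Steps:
$D{\left(u,T \right)} = 13 + T$ ($D{\left(u,T \right)} = T + 13 = 13 + T$)
$- D{\left(-979,-244 \right)} = - (13 - 244) = \left(-1\right) \left(-231\right) = 231$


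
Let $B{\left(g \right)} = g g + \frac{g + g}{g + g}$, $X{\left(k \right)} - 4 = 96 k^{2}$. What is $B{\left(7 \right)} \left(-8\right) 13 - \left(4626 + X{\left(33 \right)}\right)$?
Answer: $-114374$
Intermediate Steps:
$X{\left(k \right)} = 4 + 96 k^{2}$
$B{\left(g \right)} = 1 + g^{2}$ ($B{\left(g \right)} = g^{2} + \frac{2 g}{2 g} = g^{2} + 2 g \frac{1}{2 g} = g^{2} + 1 = 1 + g^{2}$)
$B{\left(7 \right)} \left(-8\right) 13 - \left(4626 + X{\left(33 \right)}\right) = \left(1 + 7^{2}\right) \left(-8\right) 13 - \left(4626 + \left(4 + 96 \cdot 33^{2}\right)\right) = \left(1 + 49\right) \left(-8\right) 13 - \left(4626 + \left(4 + 96 \cdot 1089\right)\right) = 50 \left(-8\right) 13 - \left(4626 + \left(4 + 104544\right)\right) = \left(-400\right) 13 - \left(4626 + 104548\right) = -5200 - 109174 = -114374$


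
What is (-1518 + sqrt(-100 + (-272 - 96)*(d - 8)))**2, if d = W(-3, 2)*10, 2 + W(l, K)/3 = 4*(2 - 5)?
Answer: 2461728 - 6072*sqrt(39351) ≈ 1.2572e+6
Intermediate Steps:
W(l, K) = -42 (W(l, K) = -6 + 3*(4*(2 - 5)) = -6 + 3*(4*(-3)) = -6 + 3*(-12) = -6 - 36 = -42)
d = -420 (d = -42*10 = -420)
(-1518 + sqrt(-100 + (-272 - 96)*(d - 8)))**2 = (-1518 + sqrt(-100 + (-272 - 96)*(-420 - 8)))**2 = (-1518 + sqrt(-100 - 368*(-428)))**2 = (-1518 + sqrt(-100 + 157504))**2 = (-1518 + sqrt(157404))**2 = (-1518 + 2*sqrt(39351))**2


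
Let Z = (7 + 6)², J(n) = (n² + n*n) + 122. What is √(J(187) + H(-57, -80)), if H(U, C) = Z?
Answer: √70229 ≈ 265.01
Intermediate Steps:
J(n) = 122 + 2*n² (J(n) = (n² + n²) + 122 = 2*n² + 122 = 122 + 2*n²)
Z = 169 (Z = 13² = 169)
H(U, C) = 169
√(J(187) + H(-57, -80)) = √((122 + 2*187²) + 169) = √((122 + 2*34969) + 169) = √((122 + 69938) + 169) = √(70060 + 169) = √70229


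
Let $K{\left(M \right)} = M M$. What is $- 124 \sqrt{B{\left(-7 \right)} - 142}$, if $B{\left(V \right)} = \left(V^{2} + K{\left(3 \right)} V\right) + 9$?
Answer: $- 868 i \sqrt{3} \approx - 1503.4 i$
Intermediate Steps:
$K{\left(M \right)} = M^{2}$
$B{\left(V \right)} = 9 + V^{2} + 9 V$ ($B{\left(V \right)} = \left(V^{2} + 3^{2} V\right) + 9 = \left(V^{2} + 9 V\right) + 9 = 9 + V^{2} + 9 V$)
$- 124 \sqrt{B{\left(-7 \right)} - 142} = - 124 \sqrt{\left(9 + \left(-7\right)^{2} + 9 \left(-7\right)\right) - 142} = - 124 \sqrt{\left(9 + 49 - 63\right) - 142} = - 124 \sqrt{-5 - 142} = - 124 \sqrt{-147} = - 124 \cdot 7 i \sqrt{3} = - 868 i \sqrt{3}$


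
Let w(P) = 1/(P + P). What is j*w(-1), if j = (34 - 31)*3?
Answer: -9/2 ≈ -4.5000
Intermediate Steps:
w(P) = 1/(2*P)
j = 9 (j = 3*3 = 9)
j*w(-1) = 9*((½)/(-1)) = 9*((½)*(-1)) = 9*(-½) = -9/2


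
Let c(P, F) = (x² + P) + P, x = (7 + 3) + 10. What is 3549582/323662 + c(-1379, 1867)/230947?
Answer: 409501059579/37374383957 ≈ 10.957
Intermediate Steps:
x = 20 (x = 10 + 10 = 20)
c(P, F) = 400 + 2*P (c(P, F) = (20² + P) + P = (400 + P) + P = 400 + 2*P)
3549582/323662 + c(-1379, 1867)/230947 = 3549582/323662 + (400 + 2*(-1379))/230947 = 3549582*(1/323662) + (400 - 2758)*(1/230947) = 1774791/161831 - 2358*1/230947 = 1774791/161831 - 2358/230947 = 409501059579/37374383957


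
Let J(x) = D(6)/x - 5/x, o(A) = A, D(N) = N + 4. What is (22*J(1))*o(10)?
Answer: 1100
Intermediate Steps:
D(N) = 4 + N
J(x) = 5/x (J(x) = (4 + 6)/x - 5/x = 10/x - 5/x = 5/x)
(22*J(1))*o(10) = (22*(5/1))*10 = (22*(5*1))*10 = (22*5)*10 = 110*10 = 1100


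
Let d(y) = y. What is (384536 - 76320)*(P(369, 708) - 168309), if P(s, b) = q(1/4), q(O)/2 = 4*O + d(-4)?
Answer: -51877376040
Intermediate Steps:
q(O) = -8 + 8*O (q(O) = 2*(4*O - 4) = 2*(-4 + 4*O) = -8 + 8*O)
P(s, b) = -6 (P(s, b) = -8 + 8/4 = -8 + 8*(1/4) = -8 + 2 = -6)
(384536 - 76320)*(P(369, 708) - 168309) = (384536 - 76320)*(-6 - 168309) = 308216*(-168315) = -51877376040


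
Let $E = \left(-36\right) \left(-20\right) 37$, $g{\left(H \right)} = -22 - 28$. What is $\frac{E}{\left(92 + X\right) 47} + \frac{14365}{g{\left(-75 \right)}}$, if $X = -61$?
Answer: $- \frac{3919561}{14570} \approx -269.02$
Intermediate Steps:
$g{\left(H \right)} = -50$ ($g{\left(H \right)} = -22 - 28 = -50$)
$E = 26640$ ($E = 720 \cdot 37 = 26640$)
$\frac{E}{\left(92 + X\right) 47} + \frac{14365}{g{\left(-75 \right)}} = \frac{26640}{\left(92 - 61\right) 47} + \frac{14365}{-50} = \frac{26640}{31 \cdot 47} + 14365 \left(- \frac{1}{50}\right) = \frac{26640}{1457} - \frac{2873}{10} = - \frac{3919561}{14570}$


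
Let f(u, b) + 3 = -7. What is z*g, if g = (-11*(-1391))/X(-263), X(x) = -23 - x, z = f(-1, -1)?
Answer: -15301/24 ≈ -637.54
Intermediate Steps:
f(u, b) = -10 (f(u, b) = -3 - 7 = -10)
z = -10
g = 15301/240 (g = (-11*(-1391))/(-23 - 1*(-263)) = 15301/(-23 + 263) = 15301/240 ≈ 63.754)
z*g = -10*15301/240 = -15301/24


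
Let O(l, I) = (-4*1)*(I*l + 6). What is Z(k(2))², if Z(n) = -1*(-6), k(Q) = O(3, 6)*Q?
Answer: 36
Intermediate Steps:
O(l, I) = -24 - 4*I*l (O(l, I) = -4*(6 + I*l) = -24 - 4*I*l)
k(Q) = -96*Q (k(Q) = (-24 - 4*6*3)*Q = (-24 - 72)*Q = -96*Q)
Z(n) = 6
Z(k(2))² = 6² = 36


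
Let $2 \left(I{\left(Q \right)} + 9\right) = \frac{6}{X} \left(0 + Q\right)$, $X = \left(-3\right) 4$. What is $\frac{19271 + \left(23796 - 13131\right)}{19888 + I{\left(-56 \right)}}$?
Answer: $\frac{29936}{19893} \approx 1.5049$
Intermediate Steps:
$X = -12$
$I{\left(Q \right)} = -9 - \frac{Q}{4}$ ($I{\left(Q \right)} = -9 + \frac{\frac{6}{-12} \left(0 + Q\right)}{2} = -9 + \frac{6 \left(- \frac{1}{12}\right) Q}{2} = -9 + \frac{\left(- \frac{1}{2}\right) Q}{2} = -9 - \frac{Q}{4}$)
$\frac{19271 + \left(23796 - 13131\right)}{19888 + I{\left(-56 \right)}} = \frac{19271 + \left(23796 - 13131\right)}{19888 - -5} = \frac{19271 + \left(23796 - 13131\right)}{19888 + \left(-9 + 14\right)} = \frac{19271 + 10665}{19888 + 5} = \frac{29936}{19893}$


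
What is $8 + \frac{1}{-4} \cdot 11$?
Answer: $\frac{21}{4} \approx 5.25$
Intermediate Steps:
$8 + \frac{1}{-4} \cdot 11 = 8 - \frac{11}{4} = \frac{21}{4}$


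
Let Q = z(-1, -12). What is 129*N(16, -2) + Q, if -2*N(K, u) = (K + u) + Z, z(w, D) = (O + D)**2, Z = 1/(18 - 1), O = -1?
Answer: -25085/34 ≈ -737.79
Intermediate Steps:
Z = 1/17 ≈ 0.058824
z(w, D) = (-1 + D)**2
Q = 169 (Q = (-1 - 12)**2 = (-13)**2 = 169)
N(K, u) = -1/34 - K/2 - u/2 (N(K, u) = -((K + u) + 1/17)/2 = -(1/17 + K + u)/2 = -1/34 - K/2 - u/2)
129*N(16, -2) + Q = 129*(-1/34 - 1/2*16 - 1/2*(-2)) + 169 = 129*(-1/34 - 8 + 1) + 169 = 129*(-239/34) + 169 = -30831/34 + 169 = -25085/34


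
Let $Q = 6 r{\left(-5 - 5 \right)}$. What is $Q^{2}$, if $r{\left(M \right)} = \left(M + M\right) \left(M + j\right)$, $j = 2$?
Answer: $921600$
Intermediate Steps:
$r{\left(M \right)} = 2 M \left(2 + M\right)$ ($r{\left(M \right)} = \left(M + M\right) \left(M + 2\right) = 2 M \left(2 + M\right)$)
$Q = 960$ ($Q = 6 \cdot 2 \left(-5 - 5\right) \left(2 - 10\right) = 6 \cdot 2 \left(-10\right) \left(2 - 10\right) = 6 \cdot 2 \left(-10\right) \left(-8\right) = 6 \cdot 160 = 960$)
$Q^{2} = 960^{2} = 921600$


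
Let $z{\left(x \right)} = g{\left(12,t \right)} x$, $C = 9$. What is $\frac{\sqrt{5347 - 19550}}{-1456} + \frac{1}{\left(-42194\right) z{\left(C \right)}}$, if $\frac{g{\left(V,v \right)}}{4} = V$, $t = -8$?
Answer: $- \frac{1}{18227808} - \frac{i \sqrt{14203}}{1456} \approx -5.4861 \cdot 10^{-8} - 0.081852 i$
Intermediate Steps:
$g{\left(V,v \right)} = 4 V$
$z{\left(x \right)} = 48 x$ ($z{\left(x \right)} = 4 \cdot 12 x = 48 x$)
$\frac{\sqrt{5347 - 19550}}{-1456} + \frac{1}{\left(-42194\right) z{\left(C \right)}} = \frac{\sqrt{5347 - 19550}}{-1456} + \frac{1}{\left(-42194\right) 48 \cdot 9} = \sqrt{-14203} \left(- \frac{1}{1456}\right) - \frac{1}{42194 \cdot 432} = i \sqrt{14203} \left(- \frac{1}{1456}\right) - \frac{1}{18227808} = - \frac{i \sqrt{14203}}{1456} - \frac{1}{18227808} = - \frac{1}{18227808} - \frac{i \sqrt{14203}}{1456}$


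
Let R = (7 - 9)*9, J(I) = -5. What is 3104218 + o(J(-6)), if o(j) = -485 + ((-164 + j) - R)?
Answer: 3103582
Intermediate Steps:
R = -18 (R = -2*9 = -18)
o(j) = -631 + j (o(j) = -485 + ((-164 + j) - 1*(-18)) = -485 + ((-164 + j) + 18) = -485 + (-146 + j) = -631 + j)
3104218 + o(J(-6)) = 3104218 + (-631 - 5) = 3104218 - 636 = 3103582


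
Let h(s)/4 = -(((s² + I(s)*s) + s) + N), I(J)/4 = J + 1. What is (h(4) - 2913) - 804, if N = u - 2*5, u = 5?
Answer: -4097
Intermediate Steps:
I(J) = 4 + 4*J (I(J) = 4*(J + 1) = 4*(1 + J) = 4 + 4*J)
N = -5 (N = 5 - 2*5 = 5 - 10 = -5)
h(s) = 20 - 4*s - 4*s² - 4*s*(4 + 4*s) (h(s) = 4*(-(((s² + (4 + 4*s)*s) + s) - 5)) = 4*(-(((s² + s*(4 + 4*s)) + s) - 5)) = 4*(-((s + s² + s*(4 + 4*s)) - 5)) = 4*(-(-5 + s + s² + s*(4 + 4*s))) = 4*(5 - s - s² - s*(4 + 4*s)) = 20 - 4*s - 4*s² - 4*s*(4 + 4*s))
(h(4) - 2913) - 804 = ((20 - 20*4 - 20*4²) - 2913) - 804 = ((20 - 80 - 20*16) - 2913) - 804 = ((20 - 80 - 320) - 2913) - 804 = (-380 - 2913) - 804 = -3293 - 804 = -4097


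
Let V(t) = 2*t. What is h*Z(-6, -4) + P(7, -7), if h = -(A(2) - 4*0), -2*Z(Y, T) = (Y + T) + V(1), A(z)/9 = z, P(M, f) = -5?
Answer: -77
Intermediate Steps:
A(z) = 9*z
Z(Y, T) = -1 - T/2 - Y/2 (Z(Y, T) = -((Y + T) + 2*1)/2 = -((T + Y) + 2)/2 = -(2 + T + Y)/2 = -1 - T/2 - Y/2)
h = -18 (h = -(9*2 - 4*0) = -(18 + 0) = -1*18 = -18)
h*Z(-6, -4) + P(7, -7) = -18*(-1 - ½*(-4) - ½*(-6)) - 5 = -18*(-1 + 2 + 3) - 5 = -18*4 - 5 = -72 - 5 = -77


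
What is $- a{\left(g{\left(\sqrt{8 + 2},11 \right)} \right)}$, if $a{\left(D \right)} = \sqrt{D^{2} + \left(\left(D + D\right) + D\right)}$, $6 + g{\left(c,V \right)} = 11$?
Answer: $- 2 \sqrt{10} \approx -6.3246$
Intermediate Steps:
$g{\left(c,V \right)} = 5$ ($g{\left(c,V \right)} = -6 + 11 = 5$)
$a{\left(D \right)} = \sqrt{D^{2} + 3 D}$ ($a{\left(D \right)} = \sqrt{D^{2} + \left(2 D + D\right)} = \sqrt{D^{2} + 3 D}$)
$- a{\left(g{\left(\sqrt{8 + 2},11 \right)} \right)} = - \sqrt{5 \left(3 + 5\right)} = - \sqrt{5 \cdot 8} = - \sqrt{40} = - 2 \sqrt{10}$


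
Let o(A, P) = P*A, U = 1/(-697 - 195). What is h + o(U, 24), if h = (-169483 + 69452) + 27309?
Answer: -16217012/223 ≈ -72722.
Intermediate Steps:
h = -72722 (h = -100031 + 27309 = -72722)
U = -1/892 (U = 1/(-892) = -1/892 ≈ -0.0011211)
o(A, P) = A*P
h + o(U, 24) = -72722 - 1/892*24 = -72722 - 6/223 = -16217012/223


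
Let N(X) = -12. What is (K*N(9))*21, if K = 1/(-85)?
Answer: 252/85 ≈ 2.9647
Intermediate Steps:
K = -1/85 ≈ -0.011765
(K*N(9))*21 = -1/85*(-12)*21 = (12/85)*21 = 252/85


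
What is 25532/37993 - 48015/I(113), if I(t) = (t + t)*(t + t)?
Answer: -520161463/1940530468 ≈ -0.26805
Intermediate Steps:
I(t) = 4*t² (I(t) = (2*t)*(2*t) = 4*t²)
25532/37993 - 48015/I(113) = 25532/37993 - 48015/(4*113²) = 25532*(1/37993) - 48015/(4*12769) = 25532/37993 - 48015/51076 = -520161463/1940530468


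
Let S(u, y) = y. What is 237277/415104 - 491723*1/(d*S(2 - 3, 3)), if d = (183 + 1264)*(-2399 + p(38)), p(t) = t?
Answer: 878664040723/1418147607168 ≈ 0.61959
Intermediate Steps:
d = -3416367 (d = (183 + 1264)*(-2399 + 38) = 1447*(-2361) = -3416367)
237277/415104 - 491723*1/(d*S(2 - 3, 3)) = 237277/415104 - 491723/((-3416367*3)) = 237277*(1/415104) - 491723/(-10249101) = 237277/415104 - 491723*(-1/10249101) = 237277/415104 + 491723/10249101 = 878664040723/1418147607168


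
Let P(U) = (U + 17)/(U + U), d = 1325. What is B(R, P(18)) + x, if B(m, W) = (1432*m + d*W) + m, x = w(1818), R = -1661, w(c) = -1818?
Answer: -85706741/36 ≈ -2.3807e+6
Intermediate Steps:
P(U) = (17 + U)/(2*U) (P(U) = (17 + U)/((2*U)) = (17 + U)*(1/(2*U)) = (17 + U)/(2*U))
x = -1818
B(m, W) = 1325*W + 1433*m (B(m, W) = (1432*m + 1325*W) + m = (1325*W + 1432*m) + m = 1325*W + 1433*m)
B(R, P(18)) + x = (1325*((½)*(17 + 18)/18) + 1433*(-1661)) - 1818 = (1325*((½)*(1/18)*35) - 2380213) - 1818 = (1325*(35/36) - 2380213) - 1818 = (46375/36 - 2380213) - 1818 = -85641293/36 - 1818 = -85706741/36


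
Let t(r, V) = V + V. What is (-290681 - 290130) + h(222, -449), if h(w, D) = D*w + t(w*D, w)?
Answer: -680045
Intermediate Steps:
t(r, V) = 2*V
h(w, D) = 2*w + D*w (h(w, D) = D*w + 2*w = 2*w + D*w)
(-290681 - 290130) + h(222, -449) = (-290681 - 290130) + 222*(2 - 449) = -580811 + 222*(-447) = -580811 - 99234 = -680045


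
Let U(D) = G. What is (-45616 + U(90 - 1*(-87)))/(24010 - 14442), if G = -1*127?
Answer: -45743/9568 ≈ -4.7808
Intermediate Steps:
G = -127
U(D) = -127
(-45616 + U(90 - 1*(-87)))/(24010 - 14442) = (-45616 - 127)/(24010 - 14442) = -45743/9568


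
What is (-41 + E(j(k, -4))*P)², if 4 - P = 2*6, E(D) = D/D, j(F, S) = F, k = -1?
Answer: 2401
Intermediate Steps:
E(D) = 1
P = -8 (P = 4 - 2*6 = 4 - 1*12 = 4 - 12 = -8)
(-41 + E(j(k, -4))*P)² = (-41 + 1*(-8))² = (-41 - 8)² = (-49)² = 2401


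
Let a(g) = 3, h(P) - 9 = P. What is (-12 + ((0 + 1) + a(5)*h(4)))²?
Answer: 784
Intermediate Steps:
h(P) = 9 + P
(-12 + ((0 + 1) + a(5)*h(4)))² = (-12 + ((0 + 1) + 3*(9 + 4)))² = (-12 + (1 + 3*13))² = (-12 + (1 + 39))² = (-12 + 40)² = 28² = 784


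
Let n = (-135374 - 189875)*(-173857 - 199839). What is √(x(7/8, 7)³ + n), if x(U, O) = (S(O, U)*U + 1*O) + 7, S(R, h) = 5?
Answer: √124461318664342/32 ≈ 3.4863e+5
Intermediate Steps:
x(U, O) = 7 + O + 5*U (x(U, O) = (5*U + 1*O) + 7 = (5*U + O) + 7 = (O + 5*U) + 7 = 7 + O + 5*U)
n = 121544250304 (n = -325249*(-373696) = 121544250304)
√(x(7/8, 7)³ + n) = √((7 + 7 + 5*(7/8))³ + 121544250304) = √((7 + 7 + 35/8)³ + 121544250304) = √((147/8)³ + 121544250304) = √(3176523/512 + 121544250304) = √(62230659332171/512) = √124461318664342/32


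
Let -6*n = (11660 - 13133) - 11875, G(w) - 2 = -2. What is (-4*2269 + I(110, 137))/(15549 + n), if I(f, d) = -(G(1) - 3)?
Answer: -27219/53321 ≈ -0.51047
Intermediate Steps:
G(w) = 0 (G(w) = 2 - 2 = 0)
I(f, d) = 3 (I(f, d) = -(0 - 3) = -1*(-3) = 3)
n = 6674/3 (n = -((11660 - 13133) - 11875)/6 = -(-1473 - 11875)/6 = -⅙*(-13348) = 6674/3 ≈ 2224.7)
(-4*2269 + I(110, 137))/(15549 + n) = (-4*2269 + 3)/(15549 + 6674/3) = (-9076 + 3)/(53321/3) = -9073*3/53321 = -27219/53321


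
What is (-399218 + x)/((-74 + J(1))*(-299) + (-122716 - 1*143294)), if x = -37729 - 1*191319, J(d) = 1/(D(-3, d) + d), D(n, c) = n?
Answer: 1256532/487469 ≈ 2.5777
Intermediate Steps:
J(d) = 1/(-3 + d)
x = -229048 (x = -37729 - 191319 = -229048)
(-399218 + x)/((-74 + J(1))*(-299) + (-122716 - 1*143294)) = (-399218 - 229048)/((-74 + 1/(-3 + 1))*(-299) + (-122716 - 1*143294)) = -628266/((-74 + 1/(-2))*(-299) + (-122716 - 143294)) = -628266/((-74 - 1/2)*(-299) - 266010) = -628266/(-149/2*(-299) - 266010) = -628266/(44551/2 - 266010) = -628266/(-487469/2) = -628266*(-2/487469) = 1256532/487469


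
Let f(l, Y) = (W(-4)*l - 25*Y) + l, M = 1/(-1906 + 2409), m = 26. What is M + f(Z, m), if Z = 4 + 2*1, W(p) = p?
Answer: -336003/503 ≈ -668.00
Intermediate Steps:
Z = 6 (Z = 4 + 2 = 6)
M = 1/503 ≈ 0.0019881
f(l, Y) = -25*Y - 3*l (f(l, Y) = (-4*l - 25*Y) + l = (-25*Y - 4*l) + l = -25*Y - 3*l)
M + f(Z, m) = 1/503 + (-25*26 - 3*6) = 1/503 + (-650 - 18) = 1/503 - 668 = -336003/503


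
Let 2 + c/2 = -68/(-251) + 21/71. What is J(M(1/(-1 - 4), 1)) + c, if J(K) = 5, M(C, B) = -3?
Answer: 38019/17821 ≈ 2.1334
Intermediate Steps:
c = -51086/17821 (c = -4 + 2*(-68/(-251) + 21/71) = -4 + 2*(-68*(-1/251) + 21*(1/71)) = -4 + 2*(68/251 + 21/71) = -4 + 2*(10099/17821) = -4 + 20198/17821 = -51086/17821 ≈ -2.8666)
J(M(1/(-1 - 4), 1)) + c = 5 - 51086/17821 = 38019/17821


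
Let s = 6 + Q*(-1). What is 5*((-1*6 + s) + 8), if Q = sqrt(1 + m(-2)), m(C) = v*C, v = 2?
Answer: 40 - 5*I*sqrt(3) ≈ 40.0 - 8.6602*I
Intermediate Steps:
m(C) = 2*C
Q = I*sqrt(3) (Q = sqrt(1 + 2*(-2)) = sqrt(1 - 4) = sqrt(-3) = I*sqrt(3) ≈ 1.732*I)
s = 6 - I*sqrt(3) (s = 6 + (I*sqrt(3))*(-1) = 6 - I*sqrt(3) ≈ 6.0 - 1.732*I)
5*((-1*6 + s) + 8) = 5*((-1*6 + (6 - I*sqrt(3))) + 8) = 5*((-6 + (6 - I*sqrt(3))) + 8) = 5*(-I*sqrt(3) + 8) = 5*(8 - I*sqrt(3)) = 40 - 5*I*sqrt(3)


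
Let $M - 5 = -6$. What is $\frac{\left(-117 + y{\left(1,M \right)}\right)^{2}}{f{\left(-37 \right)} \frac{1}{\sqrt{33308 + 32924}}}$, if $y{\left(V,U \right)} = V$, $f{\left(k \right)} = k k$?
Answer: $\frac{26912 \sqrt{16558}}{1369} \approx 2529.6$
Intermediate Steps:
$f{\left(k \right)} = k^{2}$
$M = -1$ ($M = 5 - 6 = -1$)
$\frac{\left(-117 + y{\left(1,M \right)}\right)^{2}}{f{\left(-37 \right)} \frac{1}{\sqrt{33308 + 32924}}} = \frac{\left(-117 + 1\right)^{2}}{\left(-37\right)^{2} \frac{1}{\sqrt{33308 + 32924}}} = \frac{\left(-116\right)^{2}}{1369 \frac{1}{\sqrt{66232}}} = \frac{13456}{1369 \frac{1}{2 \sqrt{16558}}} = \frac{13456}{1369 \frac{\sqrt{16558}}{33116}} = \frac{13456}{\frac{1369}{33116} \sqrt{16558}} = 13456 \frac{2 \sqrt{16558}}{1369} = \frac{26912 \sqrt{16558}}{1369}$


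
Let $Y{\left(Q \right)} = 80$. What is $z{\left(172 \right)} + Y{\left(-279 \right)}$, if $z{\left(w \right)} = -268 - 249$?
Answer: $-437$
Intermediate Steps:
$z{\left(w \right)} = -517$ ($z{\left(w \right)} = -268 - 249 = -517$)
$z{\left(172 \right)} + Y{\left(-279 \right)} = -517 + 80 = -437$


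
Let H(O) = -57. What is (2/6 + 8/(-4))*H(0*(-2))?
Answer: 95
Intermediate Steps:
(2/6 + 8/(-4))*H(0*(-2)) = (2/6 + 8/(-4))*(-57) = (2*(⅙) + 8*(-¼))*(-57) = (⅓ - 2)*(-57) = -5/3*(-57) = 95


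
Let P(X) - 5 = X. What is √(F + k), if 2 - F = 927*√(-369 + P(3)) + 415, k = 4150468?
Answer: √(4150055 - 17613*I) ≈ 2037.2 - 4.323*I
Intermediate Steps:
P(X) = 5 + X
F = -413 - 17613*I (F = 2 - (927*√(-369 + (5 + 3)) + 415) = 2 - (927*√(-369 + 8) + 415) = 2 - (927*√(-361) + 415) = 2 - (927*(19*I) + 415) = 2 - (17613*I + 415) = 2 - (415 + 17613*I) = 2 + (-415 - 17613*I) = -413 - 17613*I ≈ -413.0 - 17613.0*I)
√(F + k) = √((-413 - 17613*I) + 4150468) = √(4150055 - 17613*I)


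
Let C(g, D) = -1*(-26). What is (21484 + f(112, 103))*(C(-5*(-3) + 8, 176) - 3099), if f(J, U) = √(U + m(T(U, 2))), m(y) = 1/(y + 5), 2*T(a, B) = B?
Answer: -66020332 - 3073*√3714/6 ≈ -6.6052e+7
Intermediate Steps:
C(g, D) = 26
T(a, B) = B/2
m(y) = 1/(5 + y)
f(J, U) = √(⅙ + U) (f(J, U) = √(U + 1/(5 + (½)*2)) = √(U + 1/(5 + 1)) = √(U + 1/6) = √(U + ⅙) = √(⅙ + U))
(21484 + f(112, 103))*(C(-5*(-3) + 8, 176) - 3099) = (21484 + √(6 + 36*103)/6)*(26 - 3099) = (21484 + √(6 + 3708)/6)*(-3073) = (21484 + √3714/6)*(-3073) = -66020332 - 3073*√3714/6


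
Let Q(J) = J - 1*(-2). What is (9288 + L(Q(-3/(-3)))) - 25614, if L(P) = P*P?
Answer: -16317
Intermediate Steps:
Q(J) = 2 + J (Q(J) = J + 2 = 2 + J)
L(P) = P**2
(9288 + L(Q(-3/(-3)))) - 25614 = (9288 + (2 - 3/(-3))**2) - 25614 = (9288 + (2 - 3*(-1/3))**2) - 25614 = (9288 + (2 + 1)**2) - 25614 = (9288 + 3**2) - 25614 = (9288 + 9) - 25614 = 9297 - 25614 = -16317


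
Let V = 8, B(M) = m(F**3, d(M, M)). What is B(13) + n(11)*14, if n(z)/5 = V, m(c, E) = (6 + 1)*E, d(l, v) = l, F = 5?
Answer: 651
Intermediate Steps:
m(c, E) = 7*E
B(M) = 7*M
n(z) = 40 (n(z) = 5*8 = 40)
B(13) + n(11)*14 = 7*13 + 40*14 = 91 + 560 = 651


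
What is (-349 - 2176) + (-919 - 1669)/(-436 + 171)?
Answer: -666537/265 ≈ -2515.2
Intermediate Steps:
(-349 - 2176) + (-919 - 1669)/(-436 + 171) = -2525 - 2588/(-265) = -2525 - 2588*(-1/265) = -2525 + 2588/265 = -666537/265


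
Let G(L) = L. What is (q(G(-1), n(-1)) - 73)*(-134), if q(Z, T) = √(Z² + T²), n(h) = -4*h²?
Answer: 9782 - 134*√17 ≈ 9229.5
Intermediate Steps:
q(Z, T) = √(T² + Z²)
(q(G(-1), n(-1)) - 73)*(-134) = (√((-4*(-1)²)² + (-1)²) - 73)*(-134) = (√((-4*1)² + 1) - 73)*(-134) = (√((-4)² + 1) - 73)*(-134) = (√(16 + 1) - 73)*(-134) = (√17 - 73)*(-134) = (-73 + √17)*(-134) = 9782 - 134*√17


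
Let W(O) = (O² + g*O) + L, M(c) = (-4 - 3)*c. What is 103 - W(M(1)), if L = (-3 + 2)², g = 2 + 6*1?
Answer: 109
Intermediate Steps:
g = 8 (g = 2 + 6 = 8)
M(c) = -7*c
L = 1 (L = (-1)² = 1)
W(O) = 1 + O² + 8*O (W(O) = (O² + 8*O) + 1 = 1 + O² + 8*O)
103 - W(M(1)) = 103 - (1 + (-7*1)² + 8*(-7*1)) = 103 - (1 + (-7)² + 8*(-7)) = 103 - (1 + 49 - 56) = 103 - 1*(-6) = 103 + 6 = 109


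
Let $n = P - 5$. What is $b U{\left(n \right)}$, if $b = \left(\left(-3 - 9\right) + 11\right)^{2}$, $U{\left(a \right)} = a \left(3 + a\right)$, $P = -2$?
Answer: $28$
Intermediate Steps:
$n = -7$ ($n = -2 - 5 = -7$)
$b = 1$ ($b = \left(\left(-3 - 9\right) + 11\right)^{2} = \left(-12 + 11\right)^{2} = \left(-1\right)^{2} = 1$)
$b U{\left(n \right)} = 1 \left(- 7 \left(3 - 7\right)\right) = 1 \left(\left(-7\right) \left(-4\right)\right) = 1 \cdot 28 = 28$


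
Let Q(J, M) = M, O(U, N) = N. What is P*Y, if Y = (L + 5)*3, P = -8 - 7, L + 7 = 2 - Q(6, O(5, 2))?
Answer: 90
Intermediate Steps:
L = -7 (L = -7 + (2 - 1*2) = -7 + (2 - 2) = -7 + 0 = -7)
P = -15
Y = -6 (Y = (-7 + 5)*3 = -2*3 = -6)
P*Y = -15*(-6) = 90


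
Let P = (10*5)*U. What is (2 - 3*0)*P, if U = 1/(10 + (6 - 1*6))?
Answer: 10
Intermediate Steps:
U = ⅒ (U = 1/(10 + (6 - 6)) = 1/(10 + 0) = 1/10 = ⅒ ≈ 0.10000)
P = 5 (P = (10*5)*(⅒) = 50*(⅒) = 5)
(2 - 3*0)*P = (2 - 3*0)*5 = (2 + 0)*5 = 2*5 = 10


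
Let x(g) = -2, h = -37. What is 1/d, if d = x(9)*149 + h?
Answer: -1/335 ≈ -0.0029851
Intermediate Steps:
d = -335 (d = -2*149 - 37 = -298 - 37 = -335)
1/d = 1/(-335) = -1/335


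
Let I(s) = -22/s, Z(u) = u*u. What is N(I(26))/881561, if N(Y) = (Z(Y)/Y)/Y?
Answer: 1/881561 ≈ 1.1344e-6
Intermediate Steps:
Z(u) = u²
N(Y) = 1 (N(Y) = (Y²/Y)/Y = Y/Y = 1)
N(I(26))/881561 = 1/881561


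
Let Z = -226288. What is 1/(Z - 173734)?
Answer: -1/400022 ≈ -2.4999e-6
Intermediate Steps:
1/(Z - 173734) = 1/(-226288 - 173734) = 1/(-400022) = -1/400022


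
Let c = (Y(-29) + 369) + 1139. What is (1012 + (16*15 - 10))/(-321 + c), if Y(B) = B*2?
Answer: 1242/1129 ≈ 1.1001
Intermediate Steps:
Y(B) = 2*B
c = 1450 (c = (2*(-29) + 369) + 1139 = (-58 + 369) + 1139 = 311 + 1139 = 1450)
(1012 + (16*15 - 10))/(-321 + c) = (1012 + (16*15 - 10))/(-321 + 1450) = (1012 + (240 - 10))/1129 = (1012 + 230)*(1/1129) = 1242*(1/1129) = 1242/1129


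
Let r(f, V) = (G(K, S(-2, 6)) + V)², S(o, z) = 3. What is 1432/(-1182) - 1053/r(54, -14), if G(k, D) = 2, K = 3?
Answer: -80603/9456 ≈ -8.5240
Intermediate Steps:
r(f, V) = (2 + V)²
1432/(-1182) - 1053/r(54, -14) = 1432/(-1182) - 1053/(2 - 14)² = 1432*(-1/1182) - 1053/((-12)²) = -716/591 - 1053/144 = -716/591 - 1053*1/144 = -716/591 - 117/16 = -80603/9456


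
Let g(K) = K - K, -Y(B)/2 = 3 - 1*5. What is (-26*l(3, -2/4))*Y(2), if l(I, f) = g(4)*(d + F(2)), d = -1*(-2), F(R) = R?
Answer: 0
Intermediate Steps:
Y(B) = 4 (Y(B) = -2*(3 - 1*5) = -2*(3 - 5) = -2*(-2) = 4)
d = 2
g(K) = 0
l(I, f) = 0 (l(I, f) = 0*(2 + 2) = 0*4 = 0)
(-26*l(3, -2/4))*Y(2) = -26*0*4 = 0*4 = 0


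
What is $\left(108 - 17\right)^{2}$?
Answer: $8281$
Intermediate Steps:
$\left(108 - 17\right)^{2} = 91^{2} = 8281$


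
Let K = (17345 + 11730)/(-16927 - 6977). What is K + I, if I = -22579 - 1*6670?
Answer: -699197171/23904 ≈ -29250.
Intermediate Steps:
I = -29249 (I = -22579 - 6670 = -29249)
K = -29075/23904 (K = 29075/(-23904) = 29075*(-1/23904) = -29075/23904 ≈ -1.2163)
K + I = -29075/23904 - 29249 = -699197171/23904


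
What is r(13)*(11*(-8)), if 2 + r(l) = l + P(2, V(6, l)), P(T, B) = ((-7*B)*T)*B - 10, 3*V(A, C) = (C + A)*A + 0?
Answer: 1778920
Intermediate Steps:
V(A, C) = A*(A + C)/3 (V(A, C) = ((C + A)*A + 0)/3 = ((A + C)*A + 0)/3 = (A*(A + C) + 0)/3 = (A*(A + C))/3 = A*(A + C)/3)
P(T, B) = -10 - 7*T*B**2 (P(T, B) = (-7*B*T)*B - 10 = -7*T*B**2 - 10 = -10 - 7*T*B**2)
r(l) = -12 + l - 14*(12 + 2*l)**2 (r(l) = -2 + (l + (-10 - 7*2*((1/3)*6*(6 + l))**2)) = -2 + (l + (-10 - 7*2*(12 + 2*l)**2)) = -2 + (l + (-10 - 14*(12 + 2*l)**2)) = -2 + (-10 + l - 14*(12 + 2*l)**2) = -12 + l - 14*(12 + 2*l)**2)
r(13)*(11*(-8)) = (-12 + 13 - 56*(6 + 13)**2)*(11*(-8)) = (-12 + 13 - 56*19**2)*(-88) = (-12 + 13 - 56*361)*(-88) = (-12 + 13 - 20216)*(-88) = -20215*(-88) = 1778920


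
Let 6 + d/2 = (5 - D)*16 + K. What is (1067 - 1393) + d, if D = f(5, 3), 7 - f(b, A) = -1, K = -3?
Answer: -440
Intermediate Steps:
f(b, A) = 8 (f(b, A) = 7 - 1*(-1) = 7 + 1 = 8)
D = 8
d = -114 (d = -12 + 2*((5 - 1*8)*16 - 3) = -12 + 2*((5 - 8)*16 - 3) = -12 + 2*(-3*16 - 3) = -12 + 2*(-48 - 3) = -12 + 2*(-51) = -12 - 102 = -114)
(1067 - 1393) + d = (1067 - 1393) - 114 = -326 - 114 = -440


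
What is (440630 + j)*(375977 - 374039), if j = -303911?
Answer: 264961422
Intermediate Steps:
(440630 + j)*(375977 - 374039) = (440630 - 303911)*(375977 - 374039) = 136719*1938 = 264961422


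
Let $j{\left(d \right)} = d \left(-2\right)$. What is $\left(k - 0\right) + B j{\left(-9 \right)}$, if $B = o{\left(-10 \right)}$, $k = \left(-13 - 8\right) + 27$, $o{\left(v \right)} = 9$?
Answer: $168$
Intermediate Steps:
$k = 6$ ($k = -21 + 27 = 6$)
$j{\left(d \right)} = - 2 d$
$B = 9$
$\left(k - 0\right) + B j{\left(-9 \right)} = \left(6 - 0\right) + 9 \left(\left(-2\right) \left(-9\right)\right) = \left(6 + 0\right) + 9 \cdot 18 = 6 + 162 = 168$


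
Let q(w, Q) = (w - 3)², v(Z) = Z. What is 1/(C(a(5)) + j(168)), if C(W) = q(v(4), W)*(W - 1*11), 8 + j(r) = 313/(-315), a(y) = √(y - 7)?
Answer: -991935/19931627 - 99225*I*√2/39863254 ≈ -0.049767 - 0.0035202*I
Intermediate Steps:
a(y) = √(-7 + y)
q(w, Q) = (-3 + w)²
j(r) = -2833/315 (j(r) = -8 + 313/(-315) = -8 + 313*(-1/315) = -8 - 313/315 = -2833/315)
C(W) = -11 + W (C(W) = (-3 + 4)²*(W - 1*11) = 1²*(W - 11) = 1*(-11 + W) = -11 + W)
1/(C(a(5)) + j(168)) = 1/((-11 + √(-7 + 5)) - 2833/315) = 1/((-11 + √(-2)) - 2833/315) = 1/((-11 + I*√2) - 2833/315) = 1/(-6298/315 + I*√2)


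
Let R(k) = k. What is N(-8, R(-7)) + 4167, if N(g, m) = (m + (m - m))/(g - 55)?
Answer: 37504/9 ≈ 4167.1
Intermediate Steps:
N(g, m) = m/(-55 + g) (N(g, m) = (m + 0)/(-55 + g) = m/(-55 + g))
N(-8, R(-7)) + 4167 = -7/(-55 - 8) + 4167 = -7/(-63) + 4167 = -7*(-1/63) + 4167 = ⅑ + 4167 = 37504/9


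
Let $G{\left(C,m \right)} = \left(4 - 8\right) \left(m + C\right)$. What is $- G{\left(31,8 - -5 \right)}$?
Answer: $176$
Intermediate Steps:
$G{\left(C,m \right)} = - 4 C - 4 m$ ($G{\left(C,m \right)} = - 4 \left(C + m\right) = - 4 C - 4 m$)
$- G{\left(31,8 - -5 \right)} = - (\left(-4\right) 31 - 4 \left(8 - -5\right)) = - (-124 - 4 \left(8 + 5\right)) = - (-124 - 52) = \left(-1\right) \left(-176\right) = 176$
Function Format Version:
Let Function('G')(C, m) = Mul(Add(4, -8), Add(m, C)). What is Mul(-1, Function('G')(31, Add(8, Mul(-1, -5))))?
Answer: 176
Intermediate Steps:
Function('G')(C, m) = Add(Mul(-4, C), Mul(-4, m)) (Function('G')(C, m) = Mul(-4, Add(C, m)) = Add(Mul(-4, C), Mul(-4, m)))
Mul(-1, Function('G')(31, Add(8, Mul(-1, -5)))) = Mul(-1, Add(Mul(-4, 31), Mul(-4, Add(8, Mul(-1, -5))))) = Mul(-1, Add(-124, Mul(-4, Add(8, 5)))) = Mul(-1, Add(-124, Mul(-4, 13))) = Mul(-1, Add(-124, -52)) = Mul(-1, -176) = 176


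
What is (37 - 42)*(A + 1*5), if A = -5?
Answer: 0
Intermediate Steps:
(37 - 42)*(A + 1*5) = (37 - 42)*(-5 + 1*5) = -5*(-5 + 5) = -5*0 = 0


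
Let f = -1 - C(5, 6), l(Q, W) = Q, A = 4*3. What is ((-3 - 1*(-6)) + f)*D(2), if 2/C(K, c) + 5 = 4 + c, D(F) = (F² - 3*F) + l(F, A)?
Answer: 0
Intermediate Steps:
A = 12
D(F) = F² - 2*F (D(F) = (F² - 3*F) + F = F² - 2*F)
C(K, c) = 2/(-1 + c) (C(K, c) = 2/(-5 + (4 + c)) = 2/(-1 + c))
f = -7/5 (f = -1 - 2/(-1 + 6) = -1 - 2/5 = -1 - 1*⅖ = -1 - ⅖ = -7/5 ≈ -1.4000)
((-3 - 1*(-6)) + f)*D(2) = ((-3 - 1*(-6)) - 7/5)*(2*(-2 + 2)) = ((-3 + 6) - 7/5)*(2*0) = (3 - 7/5)*0 = (8/5)*0 = 0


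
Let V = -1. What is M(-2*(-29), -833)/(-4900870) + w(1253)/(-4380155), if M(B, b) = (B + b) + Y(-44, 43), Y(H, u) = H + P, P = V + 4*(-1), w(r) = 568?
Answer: 6350412/165127463345 ≈ 3.8458e-5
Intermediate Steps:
P = -5 (P = -1 + 4*(-1) = -1 - 4 = -5)
Y(H, u) = -5 + H (Y(H, u) = H - 5 = -5 + H)
M(B, b) = -49 + B + b (M(B, b) = (B + b) + (-5 - 44) = (B + b) - 49 = -49 + B + b)
M(-2*(-29), -833)/(-4900870) + w(1253)/(-4380155) = (-49 - 2*(-29) - 833)/(-4900870) + 568/(-4380155) = (-49 + 58 - 833)*(-1/4900870) + 568*(-1/4380155) = -824*(-1/4900870) - 568/4380155 = 412/2450435 - 568/4380155 = 6350412/165127463345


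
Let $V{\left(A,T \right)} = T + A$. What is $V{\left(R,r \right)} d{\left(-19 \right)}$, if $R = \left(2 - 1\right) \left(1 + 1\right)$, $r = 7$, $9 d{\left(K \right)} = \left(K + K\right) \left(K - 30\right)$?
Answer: $1862$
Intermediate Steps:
$d{\left(K \right)} = \frac{2 K \left(-30 + K\right)}{9}$ ($d{\left(K \right)} = \frac{\left(K + K\right) \left(K - 30\right)}{9} = \frac{2 K \left(-30 + K\right)}{9}$)
$R = 2$ ($R = 1 \cdot 2 = 2$)
$V{\left(A,T \right)} = A + T$
$V{\left(R,r \right)} d{\left(-19 \right)} = \left(2 + 7\right) \frac{2}{9} \left(-19\right) \left(-30 - 19\right) = 9 \cdot \frac{2}{9} \left(-19\right) \left(-49\right) = 9 \cdot \frac{1862}{9} = 1862$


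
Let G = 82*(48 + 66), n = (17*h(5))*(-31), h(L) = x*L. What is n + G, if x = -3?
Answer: 17253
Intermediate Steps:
h(L) = -3*L
n = 7905 (n = (17*(-3*5))*(-31) = (17*(-15))*(-31) = -255*(-31) = 7905)
G = 9348 (G = 82*114 = 9348)
n + G = 7905 + 9348 = 17253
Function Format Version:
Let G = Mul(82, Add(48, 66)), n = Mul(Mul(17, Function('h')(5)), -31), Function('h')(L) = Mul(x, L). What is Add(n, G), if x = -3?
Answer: 17253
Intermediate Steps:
Function('h')(L) = Mul(-3, L)
n = 7905 (n = Mul(Mul(17, Mul(-3, 5)), -31) = Mul(Mul(17, -15), -31) = Mul(-255, -31) = 7905)
G = 9348 (G = Mul(82, 114) = 9348)
Add(n, G) = Add(7905, 9348) = 17253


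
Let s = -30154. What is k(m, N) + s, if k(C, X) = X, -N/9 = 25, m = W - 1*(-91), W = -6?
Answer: -30379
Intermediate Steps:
m = 85 (m = -6 - 1*(-91) = -6 + 91 = 85)
N = -225 (N = -9*25 = -225)
k(m, N) + s = -225 - 30154 = -30379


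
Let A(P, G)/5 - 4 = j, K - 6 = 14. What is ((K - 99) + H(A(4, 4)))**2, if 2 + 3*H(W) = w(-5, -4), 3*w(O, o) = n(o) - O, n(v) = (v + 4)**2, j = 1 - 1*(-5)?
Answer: 506944/81 ≈ 6258.6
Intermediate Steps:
j = 6 (j = 1 + 5 = 6)
K = 20 (K = 6 + 14 = 20)
n(v) = (4 + v)**2
w(O, o) = -O/3 + (4 + o)**2/3 (w(O, o) = ((4 + o)**2 - O)/3 = -O/3 + (4 + o)**2/3)
A(P, G) = 50 (A(P, G) = 20 + 5*6 = 20 + 30 = 50)
H(W) = -1/9 (H(W) = -2/3 + (-1/3*(-5) + (4 - 4)**2/3)/3 = -2/3 + (5/3 + (1/3)*0**2)/3 = -2/3 + (5/3 + (1/3)*0)/3 = -2/3 + (5/3 + 0)/3 = -2/3 + (1/3)*(5/3) = -2/3 + 5/9 = -1/9)
((K - 99) + H(A(4, 4)))**2 = ((20 - 99) - 1/9)**2 = (-79 - 1/9)**2 = (-712/9)**2 = 506944/81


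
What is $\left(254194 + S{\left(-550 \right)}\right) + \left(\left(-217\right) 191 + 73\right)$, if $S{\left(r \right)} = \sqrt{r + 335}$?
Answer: $212820 + i \sqrt{215} \approx 2.1282 \cdot 10^{5} + 14.663 i$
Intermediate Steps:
$S{\left(r \right)} = \sqrt{335 + r}$
$\left(254194 + S{\left(-550 \right)}\right) + \left(\left(-217\right) 191 + 73\right) = \left(254194 + \sqrt{335 - 550}\right) + \left(\left(-217\right) 191 + 73\right) = \left(254194 + \sqrt{-215}\right) + \left(-41447 + 73\right) = \left(254194 + i \sqrt{215}\right) - 41374 = 212820 + i \sqrt{215}$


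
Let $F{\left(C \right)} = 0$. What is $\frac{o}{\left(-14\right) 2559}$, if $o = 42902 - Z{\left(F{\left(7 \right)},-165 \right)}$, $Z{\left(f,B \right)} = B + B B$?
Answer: $- \frac{7921}{17913} \approx -0.44219$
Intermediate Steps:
$Z{\left(f,B \right)} = B + B^{2}$
$o = 15842$ ($o = 42902 - - 165 \left(1 - 165\right) = 42902 - \left(-165\right) \left(-164\right) = 42902 - 27060 = 15842$)
$\frac{o}{\left(-14\right) 2559} = \frac{15842}{\left(-14\right) 2559} = \frac{15842}{-35826} = 15842 \left(- \frac{1}{35826}\right) = - \frac{7921}{17913}$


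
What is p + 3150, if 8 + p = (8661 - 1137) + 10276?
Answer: 20942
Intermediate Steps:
p = 17792 (p = -8 + ((8661 - 1137) + 10276) = -8 + (7524 + 10276) = -8 + 17800 = 17792)
p + 3150 = 17792 + 3150 = 20942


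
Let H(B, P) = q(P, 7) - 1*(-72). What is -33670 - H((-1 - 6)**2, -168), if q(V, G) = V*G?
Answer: -32566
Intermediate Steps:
q(V, G) = G*V
H(B, P) = 72 + 7*P (H(B, P) = 7*P - 1*(-72) = 7*P + 72 = 72 + 7*P)
-33670 - H((-1 - 6)**2, -168) = -33670 - (72 + 7*(-168)) = -33670 - (72 - 1176) = -33670 - 1*(-1104) = -33670 + 1104 = -32566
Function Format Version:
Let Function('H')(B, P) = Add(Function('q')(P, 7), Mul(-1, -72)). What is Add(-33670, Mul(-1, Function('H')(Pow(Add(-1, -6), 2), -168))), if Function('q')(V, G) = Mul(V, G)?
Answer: -32566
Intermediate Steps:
Function('q')(V, G) = Mul(G, V)
Function('H')(B, P) = Add(72, Mul(7, P)) (Function('H')(B, P) = Add(Mul(7, P), Mul(-1, -72)) = Add(Mul(7, P), 72) = Add(72, Mul(7, P)))
Add(-33670, Mul(-1, Function('H')(Pow(Add(-1, -6), 2), -168))) = Add(-33670, Mul(-1, Add(72, Mul(7, -168)))) = Add(-33670, Mul(-1, Add(72, -1176))) = Add(-33670, Mul(-1, -1104)) = Add(-33670, 1104) = -32566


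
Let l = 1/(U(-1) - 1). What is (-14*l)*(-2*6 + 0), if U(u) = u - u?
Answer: -168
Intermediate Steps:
U(u) = 0
l = -1 (l = 1/(0 - 1) = 1/(-1) = -1)
(-14*l)*(-2*6 + 0) = (-14*(-1))*(-2*6 + 0) = 14*(-12 + 0) = 14*(-12) = -168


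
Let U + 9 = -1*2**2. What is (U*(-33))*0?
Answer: 0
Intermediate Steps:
U = -13 (U = -9 - 1*2**2 = -9 - 1*4 = -9 - 4 = -13)
(U*(-33))*0 = -13*(-33)*0 = 429*0 = 0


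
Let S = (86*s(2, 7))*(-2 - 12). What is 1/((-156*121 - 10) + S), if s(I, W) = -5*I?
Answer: -1/6846 ≈ -0.00014607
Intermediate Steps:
S = 12040 (S = (86*(-5*2))*(-2 - 12) = (86*(-10))*(-14) = -860*(-14) = 12040)
1/((-156*121 - 10) + S) = 1/((-156*121 - 10) + 12040) = 1/((-18876 - 10) + 12040) = 1/(-18886 + 12040) = 1/(-6846) = -1/6846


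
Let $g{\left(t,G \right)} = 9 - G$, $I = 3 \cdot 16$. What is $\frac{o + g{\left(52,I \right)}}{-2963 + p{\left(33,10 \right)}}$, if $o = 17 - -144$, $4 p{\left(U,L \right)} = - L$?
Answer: $- \frac{244}{5931} \approx -0.04114$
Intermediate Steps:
$p{\left(U,L \right)} = - \frac{L}{4}$ ($p{\left(U,L \right)} = \frac{\left(-1\right) L}{4} = - \frac{L}{4}$)
$I = 48$
$o = 161$ ($o = 17 + 144 = 161$)
$\frac{o + g{\left(52,I \right)}}{-2963 + p{\left(33,10 \right)}} = \frac{161 + \left(9 - 48\right)}{-2963 - \frac{5}{2}} = \frac{161 - 39}{- \frac{5931}{2}} = 122 \left(- \frac{2}{5931}\right) = - \frac{244}{5931}$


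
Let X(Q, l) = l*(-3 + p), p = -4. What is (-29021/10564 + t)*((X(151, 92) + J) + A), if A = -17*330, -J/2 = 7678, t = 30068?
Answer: -3431768821455/5282 ≈ -6.4971e+8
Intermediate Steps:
X(Q, l) = -7*l (X(Q, l) = l*(-3 - 4) = l*(-7) = -7*l)
J = -15356 (J = -2*7678 = -15356)
A = -5610
(-29021/10564 + t)*((X(151, 92) + J) + A) = (-29021/10564 + 30068)*((-7*92 - 15356) - 5610) = (-29021*1/10564 + 30068)*((-644 - 15356) - 5610) = (-29021/10564 + 30068)*(-16000 - 5610) = (317609331/10564)*(-21610) = -3431768821455/5282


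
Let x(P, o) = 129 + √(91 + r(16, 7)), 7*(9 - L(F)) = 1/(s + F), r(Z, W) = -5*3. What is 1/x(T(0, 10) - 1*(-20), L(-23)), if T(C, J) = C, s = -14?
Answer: 129/16565 - 2*√19/16565 ≈ 0.0072612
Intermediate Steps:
r(Z, W) = -15
L(F) = 9 - 1/(7*(-14 + F))
x(P, o) = 129 + 2*√19 (x(P, o) = 129 + √(91 - 15) = 129 + √76 = 129 + 2*√19)
1/x(T(0, 10) - 1*(-20), L(-23)) = 1/(129 + 2*√19)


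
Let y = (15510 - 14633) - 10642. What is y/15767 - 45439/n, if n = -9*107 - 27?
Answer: 706769363/15609330 ≈ 45.279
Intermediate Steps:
n = -990 (n = -963 - 27 = -990)
y = -9765 (y = 877 - 10642 = -9765)
y/15767 - 45439/n = -9765/15767 - 45439/(-990) = -9765*1/15767 - 45439*(-1/990) = -9765/15767 + 45439/990 = 706769363/15609330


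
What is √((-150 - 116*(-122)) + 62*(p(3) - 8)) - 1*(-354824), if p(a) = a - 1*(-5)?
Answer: 354824 + √14002 ≈ 3.5494e+5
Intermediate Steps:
p(a) = 5 + a (p(a) = a + 5 = 5 + a)
√((-150 - 116*(-122)) + 62*(p(3) - 8)) - 1*(-354824) = √((-150 - 116*(-122)) + 62*((5 + 3) - 8)) - 1*(-354824) = √((-150 + 14152) + 62*(8 - 8)) + 354824 = √(14002 + 62*0) + 354824 = √(14002 + 0) + 354824 = √14002 + 354824 = 354824 + √14002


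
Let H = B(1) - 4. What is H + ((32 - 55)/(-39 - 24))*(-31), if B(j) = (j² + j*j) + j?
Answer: -776/63 ≈ -12.317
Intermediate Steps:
B(j) = j + 2*j² (B(j) = (j² + j²) + j = 2*j² + j = j + 2*j²)
H = -1 (H = 1*(1 + 2*1) - 4 = 1*(1 + 2) - 4 = 1*3 - 4 = 3 - 4 = -1)
H + ((32 - 55)/(-39 - 24))*(-31) = -1 + ((32 - 55)/(-39 - 24))*(-31) = -1 - 23/(-63)*(-31) = -1 - 23*(-1/63)*(-31) = -1 + (23/63)*(-31) = -1 - 713/63 = -776/63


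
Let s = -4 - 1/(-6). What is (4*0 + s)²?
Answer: 529/36 ≈ 14.694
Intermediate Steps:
s = -23/6 (s = -4 - 1*(-⅙) = -4 + ⅙ = -23/6 ≈ -3.8333)
(4*0 + s)² = (4*0 - 23/6)² = (0 - 23/6)² = (-23/6)² = 529/36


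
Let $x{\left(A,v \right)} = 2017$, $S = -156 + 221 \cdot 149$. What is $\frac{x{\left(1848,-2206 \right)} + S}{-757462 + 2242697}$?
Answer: $\frac{6958}{297047} \approx 0.023424$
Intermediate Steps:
$S = 32773$ ($S = -156 + 32929 = 32773$)
$\frac{x{\left(1848,-2206 \right)} + S}{-757462 + 2242697} = \frac{2017 + 32773}{-757462 + 2242697} = \frac{34790}{1485235} = 34790 \cdot \frac{1}{1485235} = \frac{6958}{297047}$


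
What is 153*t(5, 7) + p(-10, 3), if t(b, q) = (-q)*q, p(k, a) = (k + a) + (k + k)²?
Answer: -7104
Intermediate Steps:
p(k, a) = a + k + 4*k² (p(k, a) = (a + k) + (2*k)² = (a + k) + 4*k² = a + k + 4*k²)
t(b, q) = -q²
153*t(5, 7) + p(-10, 3) = 153*(-1*7²) + (3 - 10 + 4*(-10)²) = 153*(-1*49) + (3 - 10 + 4*100) = 153*(-49) + (3 - 10 + 400) = -7497 + 393 = -7104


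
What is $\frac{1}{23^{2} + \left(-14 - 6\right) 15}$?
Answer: $\frac{1}{229} \approx 0.0043668$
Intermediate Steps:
$\frac{1}{23^{2} + \left(-14 - 6\right) 15} = \frac{1}{529 - 300} = \frac{1}{229}$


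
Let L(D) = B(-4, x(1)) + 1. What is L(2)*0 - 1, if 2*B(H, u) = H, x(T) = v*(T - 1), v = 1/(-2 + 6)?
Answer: -1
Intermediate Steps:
v = 1/4 ≈ 0.25000
x(T) = -1/4 + T/4 (x(T) = (T - 1)/4 = (-1 + T)/4 = -1/4 + T/4)
B(H, u) = H/2
L(D) = -1 (L(D) = (1/2)*(-4) + 1 = -2 + 1 = -1)
L(2)*0 - 1 = -1*0 - 1 = 0 - 1 = -1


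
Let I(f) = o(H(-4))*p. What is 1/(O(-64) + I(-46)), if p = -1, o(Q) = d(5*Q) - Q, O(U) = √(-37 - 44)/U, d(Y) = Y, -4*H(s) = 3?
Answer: 4096/12315 + 64*I/4105 ≈ 0.3326 + 0.015591*I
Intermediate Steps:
H(s) = -¾ (H(s) = -¼*3 = -¾)
O(U) = 9*I/U (O(U) = √(-81)/U = (9*I)/U = 9*I/U)
o(Q) = 4*Q (o(Q) = 5*Q - Q = 4*Q)
I(f) = 3 (I(f) = (4*(-¾))*(-1) = -3*(-1) = 3)
1/(O(-64) + I(-46)) = 1/(9*I/(-64) + 3) = 1/(9*I*(-1/64) + 3) = 1/(-9*I/64 + 3) = 1/(3 - 9*I/64) = 4096*(3 + 9*I/64)/36945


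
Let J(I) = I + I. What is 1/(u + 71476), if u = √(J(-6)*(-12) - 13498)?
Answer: 35738/2554415965 - I*√13354/5108831930 ≈ 1.3991e-5 - 2.262e-8*I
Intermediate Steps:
J(I) = 2*I
u = I*√13354 (u = √((2*(-6))*(-12) - 13498) = √(-12*(-12) - 13498) = √(144 - 13498) = √(-13354) = I*√13354 ≈ 115.56*I)
1/(u + 71476) = 1/(I*√13354 + 71476) = 1/(71476 + I*√13354)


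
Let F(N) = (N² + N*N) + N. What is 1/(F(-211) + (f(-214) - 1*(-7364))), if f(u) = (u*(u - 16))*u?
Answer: -1/10436885 ≈ -9.5814e-8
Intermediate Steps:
f(u) = u²*(-16 + u) (f(u) = (u*(-16 + u))*u = u²*(-16 + u))
F(N) = N + 2*N² (F(N) = (N² + N²) + N = 2*N² + N = N + 2*N²)
1/(F(-211) + (f(-214) - 1*(-7364))) = 1/(-211*(1 + 2*(-211)) + ((-214)²*(-16 - 214) - 1*(-7364))) = 1/(-211*(1 - 422) + (45796*(-230) + 7364)) = 1/(-211*(-421) + (-10533080 + 7364)) = 1/(88831 - 10525716) = 1/(-10436885) = -1/10436885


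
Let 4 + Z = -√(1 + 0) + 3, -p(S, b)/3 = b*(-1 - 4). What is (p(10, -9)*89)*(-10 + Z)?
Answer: 144180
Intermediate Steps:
p(S, b) = 15*b (p(S, b) = -3*b*(-1 - 4) = -3*b*(-5) = -(-15)*b = 15*b)
Z = -2 (Z = -4 + (-√(1 + 0) + 3) = -4 + (-√1 + 3) = -4 + (-1*1 + 3) = -4 + (-1 + 3) = -4 + 2 = -2)
(p(10, -9)*89)*(-10 + Z) = ((15*(-9))*89)*(-10 - 2) = -135*89*(-12) = -12015*(-12) = 144180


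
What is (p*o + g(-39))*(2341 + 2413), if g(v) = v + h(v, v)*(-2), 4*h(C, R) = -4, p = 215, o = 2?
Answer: 1868322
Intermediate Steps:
h(C, R) = -1 (h(C, R) = (1/4)*(-4) = -1)
g(v) = 2 + v (g(v) = v - 1*(-2) = v + 2 = 2 + v)
(p*o + g(-39))*(2341 + 2413) = (215*2 + (2 - 39))*(2341 + 2413) = (430 - 37)*4754 = 393*4754 = 1868322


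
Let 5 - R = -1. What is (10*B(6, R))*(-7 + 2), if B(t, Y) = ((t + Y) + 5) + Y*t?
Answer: -2650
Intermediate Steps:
R = 6 (R = 5 - 1*(-1) = 5 + 1 = 6)
B(t, Y) = 5 + Y + t + Y*t (B(t, Y) = ((Y + t) + 5) + Y*t = (5 + Y + t) + Y*t = 5 + Y + t + Y*t)
(10*B(6, R))*(-7 + 2) = (10*(5 + 6 + 6 + 6*6))*(-7 + 2) = (10*(5 + 6 + 6 + 36))*(-5) = (10*53)*(-5) = 530*(-5) = -2650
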